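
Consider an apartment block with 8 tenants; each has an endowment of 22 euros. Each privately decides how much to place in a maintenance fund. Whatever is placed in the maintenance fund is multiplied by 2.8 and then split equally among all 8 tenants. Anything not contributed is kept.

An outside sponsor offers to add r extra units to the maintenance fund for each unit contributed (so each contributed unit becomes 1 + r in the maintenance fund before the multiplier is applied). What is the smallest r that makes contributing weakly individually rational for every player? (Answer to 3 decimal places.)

With matching at rate r, one contributed unit becomes (1 + r) in the maintenance fund and returns 2.8 × (1 + r) / 8 to the contributor.
Setting this equal to 1: 1 + r = 8/2.8 = 2.8571.
So the minimum matching rate is r = 2.8571 − 1 = 1.857.

1.857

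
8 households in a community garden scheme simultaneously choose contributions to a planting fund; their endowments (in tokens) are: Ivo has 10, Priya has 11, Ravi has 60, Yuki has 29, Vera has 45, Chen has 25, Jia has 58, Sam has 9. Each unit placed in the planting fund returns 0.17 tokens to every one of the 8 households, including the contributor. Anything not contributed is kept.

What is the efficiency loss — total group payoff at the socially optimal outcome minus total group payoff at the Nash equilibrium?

88.92 tokens

The private return per contributed unit is 0.17 < 1 for everyone, so the Nash equilibrium is zero contribution and the group total is Σ E_j = 10 + 11 + 60 + 29 + 45 + 25 + 58 + 9 = 247.
Each contributed unit returns 1.360 to the group, so the social optimum is full contribution by everyone: group total = 1.360 × 247 = 335.92.
Efficiency loss = (1.360 − 1) × 247 = 88.92.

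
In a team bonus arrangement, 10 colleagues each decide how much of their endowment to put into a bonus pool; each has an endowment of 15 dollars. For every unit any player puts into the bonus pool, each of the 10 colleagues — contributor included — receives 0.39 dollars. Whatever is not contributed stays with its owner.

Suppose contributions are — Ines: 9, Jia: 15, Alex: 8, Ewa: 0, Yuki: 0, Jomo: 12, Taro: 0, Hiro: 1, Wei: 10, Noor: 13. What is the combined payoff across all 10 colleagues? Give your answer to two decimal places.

347.20 dollars

Total contributed: 9 + 15 + 8 + 0 + 0 + 12 + 0 + 1 + 10 + 13 = 68; total kept: 10 × 15 − 68 = 82.
The bonus pool pays out 0.39 × 10 × 68 = 265.20 in aggregate.
Group total = 82 + 265.20 = 347.20.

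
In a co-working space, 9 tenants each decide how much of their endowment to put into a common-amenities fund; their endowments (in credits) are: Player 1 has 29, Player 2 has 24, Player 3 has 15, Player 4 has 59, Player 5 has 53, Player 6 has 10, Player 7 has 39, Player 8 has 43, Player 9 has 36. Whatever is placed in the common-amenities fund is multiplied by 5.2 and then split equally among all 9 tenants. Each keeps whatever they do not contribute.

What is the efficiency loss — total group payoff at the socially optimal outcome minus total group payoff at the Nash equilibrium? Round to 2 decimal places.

The private return per contributed unit is 5.2/9 = 0.5778 < 1 for every player regardless of endowment, so the Nash equilibrium is zero contribution and the group total is Σ E_j = 29 + 24 + 15 + 59 + 53 + 10 + 39 + 43 + 36 = 308.
Each contributed unit returns 5.200 to the group, so the social optimum is full contribution by everyone: group total = 5.200 × 308 = 1601.60.
Efficiency loss = (5.200 − 1) × 308 = 1293.60.

1293.60 credits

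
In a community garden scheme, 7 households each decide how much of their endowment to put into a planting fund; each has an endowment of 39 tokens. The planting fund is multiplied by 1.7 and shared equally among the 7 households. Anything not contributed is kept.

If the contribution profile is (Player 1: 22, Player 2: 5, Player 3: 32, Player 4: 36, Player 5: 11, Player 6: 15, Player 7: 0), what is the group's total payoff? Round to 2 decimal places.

Total contributed: 22 + 5 + 32 + 36 + 11 + 15 + 0 = 121; total kept: 7 × 39 − 121 = 152.
The planting fund pays out 1.7 × 121 = 205.70 in aggregate.
Group total = 152 + 205.70 = 357.70.

357.70 tokens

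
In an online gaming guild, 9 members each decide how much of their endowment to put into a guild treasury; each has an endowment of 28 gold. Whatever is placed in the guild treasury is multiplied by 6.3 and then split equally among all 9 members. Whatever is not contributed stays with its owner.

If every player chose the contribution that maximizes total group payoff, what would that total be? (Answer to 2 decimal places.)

Each contributed unit returns 6.300 to the group as a whole (0.7000 to each of 9 players), which exceeds 1, so the social optimum is full contribution: group total = 6.300 × 252 = 1587.60.

1587.60 gold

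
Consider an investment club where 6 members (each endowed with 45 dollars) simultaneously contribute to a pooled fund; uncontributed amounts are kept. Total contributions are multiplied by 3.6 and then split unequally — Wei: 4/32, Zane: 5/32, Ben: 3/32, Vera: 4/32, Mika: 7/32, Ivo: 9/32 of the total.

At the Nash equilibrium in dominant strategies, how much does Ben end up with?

Player j's private return per contributed unit is 3.6 × (j's share). Contributing is weakly dominant for j when that share is at least 1/3.6 = 0.2778, and contributing 0 is dominant otherwise.
Only Ivo (9/32) clears that bar, contributing 45; the remaining 5 contribute 0. Total contributed: 45.
Ben keeps 45 and receives 3.6 × 45 × 3/32 = 15.19 from the pooled fund, for a payoff of 60.19.

60.19 dollars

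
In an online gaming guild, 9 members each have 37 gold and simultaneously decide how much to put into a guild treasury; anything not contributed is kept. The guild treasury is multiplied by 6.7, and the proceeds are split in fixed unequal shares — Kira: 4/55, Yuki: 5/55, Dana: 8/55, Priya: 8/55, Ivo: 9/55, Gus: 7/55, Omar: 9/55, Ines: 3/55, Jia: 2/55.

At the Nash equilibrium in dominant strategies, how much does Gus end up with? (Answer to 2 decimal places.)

100.10 gold

For player j, contributing a unit is worthwhile iff 6.7 × (j's share) ≥ 1, i.e. iff j's share is at least 0.1493.
Ivo and Omar are above the threshold, contributing 37 each; the remaining 7 contribute 0. Total contributed: 74.
Gus keeps 37 and receives 6.7 × 74 × 7/55 = 63.10 from the guild treasury, for a payoff of 100.10.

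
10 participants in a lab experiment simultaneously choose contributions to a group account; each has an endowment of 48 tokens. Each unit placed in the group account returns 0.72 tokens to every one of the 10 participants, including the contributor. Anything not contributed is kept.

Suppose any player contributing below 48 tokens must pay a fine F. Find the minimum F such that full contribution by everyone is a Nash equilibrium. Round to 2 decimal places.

13.44 tokens

Given the others contribute fully, the best deviation is to contribute 0 (any partial contribution still incurs the fine and gives up units whose private return 0.72 is below 1).
Deviating from 48 to 0 saves 48 tokens but forfeits the deviator's share of the drop in the group account: 0.72 × 48 = 34.56.
So the deviation gain is 48 − 34.56 = 13.44, and the fine must be at least 13.44 tokens to wipe it out.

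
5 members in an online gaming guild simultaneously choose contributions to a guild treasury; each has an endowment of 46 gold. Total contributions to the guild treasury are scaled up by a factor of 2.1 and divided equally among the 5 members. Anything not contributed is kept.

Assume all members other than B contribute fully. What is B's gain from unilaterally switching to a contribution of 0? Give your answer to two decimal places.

26.68 gold

Switching from a contribution of 46 to 0 lets B keep an extra 46 gold, but lowers the guild treasury by 46, which costs B their own share of that drop: 2.1/5 × 46 = 19.32.
Net gain = 46 − 19.32 = 26.68. The private return per contributed unit (0.4200) is below 1, so free-riding is indeed the best response regardless of what the others do.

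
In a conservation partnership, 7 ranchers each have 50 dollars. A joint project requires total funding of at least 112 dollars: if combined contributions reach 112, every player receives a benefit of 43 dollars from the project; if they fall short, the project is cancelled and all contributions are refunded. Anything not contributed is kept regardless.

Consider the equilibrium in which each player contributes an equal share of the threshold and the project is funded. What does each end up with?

77 dollars

Equal share of the threshold: 112/7 = 16.
At this profile no one gains by cutting their contribution: any cut drops the total below 112, the project is cancelled, contributions are refunded, and the deviator ends with 50, which is less than 50 − 16 + 43 = 77. Contributing more than 16 just wastes the excess. So contributing exactly 16 is a best response.
Each player's payoff: 50 − 16 + 43 = 77.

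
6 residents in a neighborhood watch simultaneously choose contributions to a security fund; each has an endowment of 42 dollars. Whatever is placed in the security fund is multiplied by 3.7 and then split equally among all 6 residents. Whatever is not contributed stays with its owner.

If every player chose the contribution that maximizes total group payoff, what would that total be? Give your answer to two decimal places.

Each contributed unit returns 3.700 to the group as a whole (0.6167 to each of 6 players), which exceeds 1, so the social optimum is full contribution: group total = 3.700 × 252 = 932.40.

932.40 dollars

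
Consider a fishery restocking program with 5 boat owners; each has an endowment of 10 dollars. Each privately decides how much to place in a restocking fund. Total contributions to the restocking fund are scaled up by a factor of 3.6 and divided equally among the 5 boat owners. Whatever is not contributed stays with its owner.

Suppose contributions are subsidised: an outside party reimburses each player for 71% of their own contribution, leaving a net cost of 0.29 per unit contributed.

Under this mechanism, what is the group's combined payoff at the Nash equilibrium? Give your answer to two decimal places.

215.50 dollars

Under the mechanism each unit contributed yields (3.6/5) / 0.29 = 2.4828 back to its contributor per unit of net cost, which exceeds 1, making full contribution the dominant choice for everyone.
At the Nash equilibrium everyone contributes 10. Group total payoff = 5 × (10 × 0.71 + 3.6 × 10) = 215.50.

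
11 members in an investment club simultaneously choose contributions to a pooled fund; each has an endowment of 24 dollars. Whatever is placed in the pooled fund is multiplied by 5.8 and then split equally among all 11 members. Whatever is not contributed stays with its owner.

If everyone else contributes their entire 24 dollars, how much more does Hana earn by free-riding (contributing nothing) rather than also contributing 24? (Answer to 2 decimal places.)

11.35 dollars

Switching from a contribution of 24 to 0 lets Hana keep an extra 24 dollars, but lowers the pooled fund by 24, which costs Hana their own share of that drop: 5.8/11 × 24 = 12.65.
Net gain = 24 − 12.65 = 11.35. The private return per contributed unit (0.5273) is below 1, so free-riding is indeed the best response regardless of what the others do.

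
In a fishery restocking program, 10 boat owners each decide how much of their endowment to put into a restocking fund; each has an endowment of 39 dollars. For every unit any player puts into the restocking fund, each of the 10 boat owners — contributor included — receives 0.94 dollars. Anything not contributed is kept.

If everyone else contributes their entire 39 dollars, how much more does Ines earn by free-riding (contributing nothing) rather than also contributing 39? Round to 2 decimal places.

Switching from a contribution of 39 to 0 lets Ines keep an extra 39 dollars, but lowers the restocking fund by 39, which costs Ines their own share of that drop: 0.94 × 39 = 36.66.
Net gain = 39 − 36.66 = 2.34. The private return per contributed unit (0.94) is below 1, so free-riding is indeed the best response regardless of what the others do.

2.34 dollars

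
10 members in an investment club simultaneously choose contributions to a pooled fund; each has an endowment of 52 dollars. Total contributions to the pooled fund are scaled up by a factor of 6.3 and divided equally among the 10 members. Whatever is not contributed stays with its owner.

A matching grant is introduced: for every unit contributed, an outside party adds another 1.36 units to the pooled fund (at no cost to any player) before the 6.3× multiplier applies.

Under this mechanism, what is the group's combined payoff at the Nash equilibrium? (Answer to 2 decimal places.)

With the mechanism, a contributed unit returns 6.3 × 2.36 / 10 = 1.4868 per unit of net cost to the contributor — now above 1 — so contributing fully is weakly dominant for every player.
So the Nash equilibrium is full contribution by all 10; the group earns 6.3 × 2.36 × 520 = 7731.36.

7731.36 dollars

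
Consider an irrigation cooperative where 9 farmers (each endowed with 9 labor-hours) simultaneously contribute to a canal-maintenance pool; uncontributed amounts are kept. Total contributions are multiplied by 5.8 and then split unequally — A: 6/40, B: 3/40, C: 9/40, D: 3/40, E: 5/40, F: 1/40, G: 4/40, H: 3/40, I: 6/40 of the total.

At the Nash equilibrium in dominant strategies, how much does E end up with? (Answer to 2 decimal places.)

15.53 labor-hours

Each unit j contributes comes back to j as 5.8 × (j's share), so j prefers to contribute only if that share exceeds 1/5.8 = 0.1724; otherwise keeping the unit dominates.
C alone (share 9/40) is above the threshold, contributing 9; the remaining 8 contribute 0. Total contributed: 9.
E keeps 9 and receives 5.8 × 9 × 5/40 = 6.53 from the canal-maintenance pool, for a payoff of 15.53.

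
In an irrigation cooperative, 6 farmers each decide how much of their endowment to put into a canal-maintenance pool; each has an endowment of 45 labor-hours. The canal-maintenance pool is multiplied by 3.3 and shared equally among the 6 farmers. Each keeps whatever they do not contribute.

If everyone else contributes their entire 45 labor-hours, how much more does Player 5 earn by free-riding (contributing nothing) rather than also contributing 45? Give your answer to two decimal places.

20.25 labor-hours

Switching from a contribution of 45 to 0 lets Player 5 keep an extra 45 labor-hours, but lowers the canal-maintenance pool by 45, which costs Player 5 their own share of that drop: 3.3/6 × 45 = 24.75.
Net gain = 45 − 24.75 = 20.25. The private return per contributed unit (0.5500) is below 1, so free-riding is indeed the best response regardless of what the others do.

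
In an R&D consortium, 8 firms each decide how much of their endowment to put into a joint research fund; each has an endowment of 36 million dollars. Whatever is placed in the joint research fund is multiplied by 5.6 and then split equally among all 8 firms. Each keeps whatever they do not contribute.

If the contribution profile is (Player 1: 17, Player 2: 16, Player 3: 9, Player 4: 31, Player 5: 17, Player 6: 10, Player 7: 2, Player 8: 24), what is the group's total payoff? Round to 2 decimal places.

867.60 million dollars

Total contributed: 17 + 16 + 9 + 31 + 17 + 10 + 2 + 24 = 126; total kept: 8 × 36 − 126 = 162.
The joint research fund pays out 5.6 × 126 = 705.60 in aggregate.
Group total = 162 + 705.60 = 867.60.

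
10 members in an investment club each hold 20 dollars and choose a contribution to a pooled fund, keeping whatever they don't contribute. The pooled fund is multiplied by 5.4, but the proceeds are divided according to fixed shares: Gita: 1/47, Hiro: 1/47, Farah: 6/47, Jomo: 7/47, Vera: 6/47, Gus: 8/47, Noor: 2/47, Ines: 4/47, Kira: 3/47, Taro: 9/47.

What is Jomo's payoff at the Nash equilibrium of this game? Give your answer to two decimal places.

Each unit j contributes comes back to j as 5.4 × (j's share), so j prefers to contribute only if that share exceeds 1/5.4 = 0.1852; otherwise keeping the unit dominates.
Taro alone (share 9/47) is above the threshold, contributing 20; the remaining 9 contribute 0. Total contributed: 20.
Jomo keeps 20 and receives 5.4 × 20 × 7/47 = 16.09 from the pooled fund, for a payoff of 36.09.

36.09 dollars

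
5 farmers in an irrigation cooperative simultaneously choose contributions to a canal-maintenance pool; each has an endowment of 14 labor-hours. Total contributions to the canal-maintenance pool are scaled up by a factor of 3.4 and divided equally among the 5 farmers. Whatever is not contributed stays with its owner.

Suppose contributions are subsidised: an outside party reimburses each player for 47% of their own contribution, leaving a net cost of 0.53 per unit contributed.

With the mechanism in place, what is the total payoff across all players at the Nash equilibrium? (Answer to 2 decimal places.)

With the mechanism, a contributed unit returns (3.4/5) / 0.53 = 1.2830 per unit of net cost to the contributor — now above 1 — so contributing fully is weakly dominant for every player.
At the Nash equilibrium everyone contributes 14. Group total payoff = 5 × (14 × 0.47 + 3.4 × 14) = 270.90.

270.90 labor-hours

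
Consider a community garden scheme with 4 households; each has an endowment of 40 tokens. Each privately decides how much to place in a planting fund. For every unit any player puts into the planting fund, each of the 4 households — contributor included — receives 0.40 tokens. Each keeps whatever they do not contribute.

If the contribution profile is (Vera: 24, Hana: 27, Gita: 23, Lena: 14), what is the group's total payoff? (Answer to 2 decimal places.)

212.80 tokens

Total contributed: 24 + 27 + 23 + 14 = 88; total kept: 4 × 40 − 88 = 72.
The planting fund pays out 0.40 × 4 × 88 = 140.80 in aggregate.
Group total = 72 + 140.80 = 212.80.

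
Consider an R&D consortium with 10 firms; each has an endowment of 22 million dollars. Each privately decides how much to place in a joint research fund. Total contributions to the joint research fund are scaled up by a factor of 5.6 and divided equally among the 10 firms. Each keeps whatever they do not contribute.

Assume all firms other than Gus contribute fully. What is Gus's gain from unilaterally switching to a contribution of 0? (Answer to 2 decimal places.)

9.68 million dollars

Switching from a contribution of 22 to 0 lets Gus keep an extra 22 million dollars, but lowers the joint research fund by 22, which costs Gus their own share of that drop: 5.6/10 × 22 = 12.32.
Net gain = 22 − 12.32 = 9.68. The private return per contributed unit (0.5600) is below 1, so free-riding is indeed the best response regardless of what the others do.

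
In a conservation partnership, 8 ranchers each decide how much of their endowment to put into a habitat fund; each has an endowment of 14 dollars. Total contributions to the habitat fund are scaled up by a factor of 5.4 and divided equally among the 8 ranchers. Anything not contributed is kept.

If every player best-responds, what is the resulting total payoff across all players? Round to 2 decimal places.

112.00 dollars

Each contributed unit returns 5.4/8 = 0.6750 to its contributor — below 1 — so contributing 0 is dominant for every player. At the Nash equilibrium everyone keeps their 14, and the group total is 8 × 14 = 112.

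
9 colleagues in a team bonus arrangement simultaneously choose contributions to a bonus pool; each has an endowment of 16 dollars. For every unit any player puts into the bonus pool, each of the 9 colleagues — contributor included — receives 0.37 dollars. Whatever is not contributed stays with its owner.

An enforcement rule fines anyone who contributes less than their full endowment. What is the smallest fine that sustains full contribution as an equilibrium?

10.08 dollars

Given the others contribute fully, the best deviation is to contribute 0 (any partial contribution still incurs the fine and gives up units whose private return 0.37 is below 1).
Deviating from 16 to 0 saves 16 dollars but forfeits the deviator's share of the drop in the bonus pool: 0.37 × 16 = 5.92.
So the deviation gain is 16 − 5.92 = 10.08, and the fine must be at least 10.08 dollars to wipe it out.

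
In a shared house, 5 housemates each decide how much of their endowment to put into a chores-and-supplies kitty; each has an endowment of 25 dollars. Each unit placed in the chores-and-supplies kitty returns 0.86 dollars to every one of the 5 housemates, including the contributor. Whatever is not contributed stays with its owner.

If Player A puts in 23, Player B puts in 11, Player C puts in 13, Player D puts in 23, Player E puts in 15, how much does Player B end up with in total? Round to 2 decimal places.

Total contributed: 23 + 11 + 13 + 23 + 15 = 85.
Each receives 0.86 × 85 = 73.10 from the chores-and-supplies kitty.
Player B keeps 25 − 11 = 14, so Player B's payoff is 14 + 73.10 = 87.10.

87.10 dollars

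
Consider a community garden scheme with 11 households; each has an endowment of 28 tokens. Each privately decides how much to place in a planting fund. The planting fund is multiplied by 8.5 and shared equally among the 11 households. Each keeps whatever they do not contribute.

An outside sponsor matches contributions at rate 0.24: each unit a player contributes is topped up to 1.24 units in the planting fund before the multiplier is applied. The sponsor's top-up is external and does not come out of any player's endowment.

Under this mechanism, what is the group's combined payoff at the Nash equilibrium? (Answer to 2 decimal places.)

308.00 tokens

Even with the mechanism, each unit contributed returns only 8.5 × 1.24 / 11 = 0.9582 per unit of net cost, so contributing nothing is still dominant.
At the Nash equilibrium no one contributes; group total payoff = 11 × 28 = 308.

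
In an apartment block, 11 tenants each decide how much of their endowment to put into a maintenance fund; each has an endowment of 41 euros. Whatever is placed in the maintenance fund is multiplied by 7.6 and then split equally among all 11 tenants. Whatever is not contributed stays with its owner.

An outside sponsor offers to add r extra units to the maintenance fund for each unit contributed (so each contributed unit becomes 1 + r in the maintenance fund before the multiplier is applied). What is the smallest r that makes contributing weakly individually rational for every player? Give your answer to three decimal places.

With matching at rate r, one contributed unit becomes (1 + r) in the maintenance fund and returns 7.6 × (1 + r) / 11 to the contributor.
Setting this equal to 1: 1 + r = 11/7.6 = 1.4474.
So the minimum matching rate is r = 1.4474 − 1 = 0.447.

0.447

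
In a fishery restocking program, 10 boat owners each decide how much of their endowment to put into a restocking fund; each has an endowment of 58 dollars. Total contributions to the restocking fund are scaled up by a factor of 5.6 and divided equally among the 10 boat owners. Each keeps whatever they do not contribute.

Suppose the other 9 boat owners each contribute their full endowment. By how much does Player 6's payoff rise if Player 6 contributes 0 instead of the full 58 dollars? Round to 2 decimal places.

Switching from a contribution of 58 to 0 lets Player 6 keep an extra 58 dollars, but lowers the restocking fund by 58, which costs Player 6 their own share of that drop: 5.6/10 × 58 = 32.48.
Net gain = 58 − 32.48 = 25.52. The private return per contributed unit (0.5600) is below 1, so free-riding is indeed the best response regardless of what the others do.

25.52 dollars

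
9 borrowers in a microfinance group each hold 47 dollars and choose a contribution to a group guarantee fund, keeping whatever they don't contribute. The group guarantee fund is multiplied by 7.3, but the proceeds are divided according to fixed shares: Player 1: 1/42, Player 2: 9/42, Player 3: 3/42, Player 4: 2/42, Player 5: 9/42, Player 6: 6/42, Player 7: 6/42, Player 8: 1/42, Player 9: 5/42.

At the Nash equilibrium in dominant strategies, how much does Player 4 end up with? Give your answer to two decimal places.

112.35 dollars

Each unit j contributes comes back to j as 7.3 × (j's share), so j prefers to contribute only if that share exceeds 1/7.3 = 0.1370; otherwise keeping the unit dominates.
Player 2, Player 5, Player 6 and Player 7 clear that bar, contributing 47 each; the remaining 5 contribute 0. Total contributed: 188.
Player 4 keeps 47 and receives 7.3 × 188 × 2/42 = 65.35 from the group guarantee fund, for a payoff of 112.35.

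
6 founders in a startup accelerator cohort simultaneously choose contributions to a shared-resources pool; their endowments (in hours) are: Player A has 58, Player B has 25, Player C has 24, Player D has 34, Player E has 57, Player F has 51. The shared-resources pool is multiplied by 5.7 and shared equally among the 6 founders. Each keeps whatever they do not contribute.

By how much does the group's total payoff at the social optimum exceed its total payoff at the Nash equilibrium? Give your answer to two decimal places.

The private return per contributed unit is 5.7/6 = 0.9500 < 1 for every player regardless of endowment, so the Nash equilibrium is zero contribution and the group total is Σ E_j = 58 + 25 + 24 + 34 + 57 + 51 = 249.
Each contributed unit returns 5.700 to the group, so the social optimum is full contribution by everyone: group total = 5.700 × 249 = 1419.30.
Efficiency loss = (5.700 − 1) × 249 = 1170.30.

1170.30 hours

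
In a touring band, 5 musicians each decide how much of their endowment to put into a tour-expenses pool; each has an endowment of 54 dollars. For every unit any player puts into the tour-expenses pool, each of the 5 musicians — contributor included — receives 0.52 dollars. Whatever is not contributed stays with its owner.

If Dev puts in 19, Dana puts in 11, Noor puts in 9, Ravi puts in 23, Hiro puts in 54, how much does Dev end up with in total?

95.32 dollars

Total contributed: 19 + 11 + 9 + 23 + 54 = 116.
Each receives 0.52 × 116 = 60.32 from the tour-expenses pool.
Dev keeps 54 − 19 = 35, so Dev's payoff is 35 + 60.32 = 95.32.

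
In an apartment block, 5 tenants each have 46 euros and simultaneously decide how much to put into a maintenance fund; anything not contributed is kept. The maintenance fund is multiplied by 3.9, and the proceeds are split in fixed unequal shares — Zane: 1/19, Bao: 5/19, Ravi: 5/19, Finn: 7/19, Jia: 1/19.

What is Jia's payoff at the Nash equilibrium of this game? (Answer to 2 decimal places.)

Player j's private return per contributed unit is 3.9 × (j's share). Contributing is weakly dominant for j when that share is at least 1/3.9 = 0.2564, and contributing 0 is dominant otherwise.
Bao, Ravi and Finn clear that bar, contributing 46 each; the remaining 2 contribute 0. Total contributed: 138.
Jia keeps 46 and receives 3.9 × 138 × 1/19 = 28.33 from the maintenance fund, for a payoff of 74.33.

74.33 euros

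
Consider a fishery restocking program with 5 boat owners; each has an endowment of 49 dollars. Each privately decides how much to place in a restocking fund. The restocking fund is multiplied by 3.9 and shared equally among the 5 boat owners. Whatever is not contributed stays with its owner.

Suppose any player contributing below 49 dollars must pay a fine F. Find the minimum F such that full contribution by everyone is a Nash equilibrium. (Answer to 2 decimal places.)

10.78 dollars

Given the others contribute fully, the best deviation is to contribute 0 (any partial contribution still incurs the fine and gives up units whose private return 0.7800 is below 1).
Deviating from 49 to 0 saves 49 dollars but forfeits the deviator's share of the drop in the restocking fund: 3.9/5 × 49 = 38.22.
So the deviation gain is 49 − 38.22 = 10.78, and the fine must be at least 10.78 dollars to wipe it out.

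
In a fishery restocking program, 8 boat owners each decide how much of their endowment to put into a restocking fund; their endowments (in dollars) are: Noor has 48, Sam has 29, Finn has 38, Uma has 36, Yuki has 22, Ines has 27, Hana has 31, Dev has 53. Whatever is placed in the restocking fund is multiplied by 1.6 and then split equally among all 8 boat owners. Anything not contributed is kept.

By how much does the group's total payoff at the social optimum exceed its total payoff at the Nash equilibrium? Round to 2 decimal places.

The private return per contributed unit is 1.6/8 = 0.2000 < 1 for every player regardless of endowment, so the Nash equilibrium is zero contribution and the group total is Σ E_j = 48 + 29 + 38 + 36 + 22 + 27 + 31 + 53 = 284.
Each contributed unit returns 1.600 to the group, so the social optimum is full contribution by everyone: group total = 1.600 × 284 = 454.40.
Efficiency loss = (1.600 − 1) × 284 = 170.40.

170.40 dollars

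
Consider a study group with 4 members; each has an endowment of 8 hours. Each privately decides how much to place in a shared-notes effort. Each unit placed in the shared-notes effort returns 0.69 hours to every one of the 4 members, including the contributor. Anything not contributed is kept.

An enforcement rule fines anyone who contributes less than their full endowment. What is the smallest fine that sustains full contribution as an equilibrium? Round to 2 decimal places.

2.48 hours

Given the others contribute fully, the best deviation is to contribute 0 (any partial contribution still incurs the fine and gives up units whose private return 0.69 is below 1).
Deviating from 8 to 0 saves 8 hours but forfeits the deviator's share of the drop in the shared-notes effort: 0.69 × 8 = 5.52.
So the deviation gain is 8 − 5.52 = 2.48, and the fine must be at least 2.48 hours to wipe it out.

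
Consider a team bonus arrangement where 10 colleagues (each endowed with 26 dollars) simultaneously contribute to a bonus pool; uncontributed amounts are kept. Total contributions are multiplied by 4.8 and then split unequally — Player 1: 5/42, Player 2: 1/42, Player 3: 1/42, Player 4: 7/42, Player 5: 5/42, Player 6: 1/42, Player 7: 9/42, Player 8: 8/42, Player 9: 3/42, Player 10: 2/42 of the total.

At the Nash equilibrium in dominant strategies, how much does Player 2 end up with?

28.97 dollars

Each unit j contributes comes back to j as 4.8 × (j's share), so j prefers to contribute only if that share exceeds 1/4.8 = 0.2083; otherwise keeping the unit dominates.
Only Player 7 (9/42) clears that bar, contributing 26; the remaining 9 contribute 0. Total contributed: 26.
Player 2 keeps 26 and receives 4.8 × 26 × 1/42 = 2.97 from the bonus pool, for a payoff of 28.97.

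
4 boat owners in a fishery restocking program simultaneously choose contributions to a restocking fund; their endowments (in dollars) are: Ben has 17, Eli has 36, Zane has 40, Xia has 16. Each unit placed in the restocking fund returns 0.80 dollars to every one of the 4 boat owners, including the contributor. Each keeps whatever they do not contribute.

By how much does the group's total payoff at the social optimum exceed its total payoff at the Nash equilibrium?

The private return per contributed unit is 0.80 < 1 for everyone, so the Nash equilibrium is zero contribution and the group total is Σ E_j = 17 + 36 + 40 + 16 = 109.
Each contributed unit returns 3.200 to the group, so the social optimum is full contribution by everyone: group total = 3.200 × 109 = 348.80.
Efficiency loss = (3.200 − 1) × 109 = 239.80.

239.80 dollars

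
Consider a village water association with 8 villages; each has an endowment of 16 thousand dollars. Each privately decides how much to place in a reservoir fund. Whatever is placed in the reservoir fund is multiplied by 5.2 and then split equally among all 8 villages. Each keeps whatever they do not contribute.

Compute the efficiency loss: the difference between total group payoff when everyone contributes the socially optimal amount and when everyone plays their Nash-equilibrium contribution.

537.60 thousand dollars

Each contributed unit returns 5.2/8 = 0.6500 to its contributor — below 1 — so contributing 0 is dominant for every player. At the Nash equilibrium everyone keeps their 16, and the group total is 8 × 16 = 128.
Each contributed unit returns 5.200 to the group as a whole (0.6500 to each of 8 players), which exceeds 1, so the social optimum is full contribution: group total = 5.200 × 128 = 665.60.
Efficiency loss = 665.60 − 128 = 537.60.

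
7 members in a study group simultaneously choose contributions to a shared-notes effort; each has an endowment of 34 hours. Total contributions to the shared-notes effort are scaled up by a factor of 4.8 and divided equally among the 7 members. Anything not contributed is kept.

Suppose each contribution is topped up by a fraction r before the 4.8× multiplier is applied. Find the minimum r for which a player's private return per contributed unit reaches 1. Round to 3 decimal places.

0.458

With matching at rate r, one contributed unit becomes (1 + r) in the shared-notes effort and returns 4.8 × (1 + r) / 7 to the contributor.
Setting this equal to 1: 1 + r = 7/4.8 = 1.4583.
So the minimum matching rate is r = 1.4583 − 1 = 0.458.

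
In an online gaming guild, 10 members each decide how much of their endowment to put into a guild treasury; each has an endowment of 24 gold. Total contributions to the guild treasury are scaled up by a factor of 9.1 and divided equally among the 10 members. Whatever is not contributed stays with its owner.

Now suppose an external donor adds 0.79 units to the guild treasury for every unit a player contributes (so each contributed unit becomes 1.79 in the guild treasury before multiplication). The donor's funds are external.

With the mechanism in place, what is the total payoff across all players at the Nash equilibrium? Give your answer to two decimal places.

3909.36 gold

With the mechanism, a contributed unit returns 9.1 × 1.79 / 10 = 1.6289 per unit of net cost to the contributor — now above 1 — so contributing fully is weakly dominant for every player.
So the Nash equilibrium is full contribution by all 10; the group earns 9.1 × 1.79 × 240 = 3909.36.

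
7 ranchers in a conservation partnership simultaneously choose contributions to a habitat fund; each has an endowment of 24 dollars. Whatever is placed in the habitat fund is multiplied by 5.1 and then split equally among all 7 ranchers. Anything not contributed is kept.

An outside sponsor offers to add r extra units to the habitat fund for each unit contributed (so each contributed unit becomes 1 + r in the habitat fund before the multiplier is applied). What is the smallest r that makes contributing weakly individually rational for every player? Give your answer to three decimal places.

With matching at rate r, one contributed unit becomes (1 + r) in the habitat fund and returns 5.1 × (1 + r) / 7 to the contributor.
Setting this equal to 1: 1 + r = 7/5.1 = 1.3725.
So the minimum matching rate is r = 1.3725 − 1 = 0.373.

0.373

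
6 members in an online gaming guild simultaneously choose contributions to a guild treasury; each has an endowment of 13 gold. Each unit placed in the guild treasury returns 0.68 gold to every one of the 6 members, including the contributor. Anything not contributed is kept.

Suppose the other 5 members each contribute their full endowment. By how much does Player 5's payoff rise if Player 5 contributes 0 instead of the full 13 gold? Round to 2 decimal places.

4.16 gold

Switching from a contribution of 13 to 0 lets Player 5 keep an extra 13 gold, but lowers the guild treasury by 13, which costs Player 5 their own share of that drop: 0.68 × 13 = 8.84.
Net gain = 13 − 8.84 = 4.16. The private return per contributed unit (0.68) is below 1, so free-riding is indeed the best response regardless of what the others do.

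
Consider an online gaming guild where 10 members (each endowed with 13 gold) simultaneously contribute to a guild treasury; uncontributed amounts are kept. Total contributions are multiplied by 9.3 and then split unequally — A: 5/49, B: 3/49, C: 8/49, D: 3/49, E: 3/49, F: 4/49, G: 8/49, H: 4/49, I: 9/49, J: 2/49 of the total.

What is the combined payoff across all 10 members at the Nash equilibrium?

A player with share s gets back 9.3·s per unit contributed, so full contribution is dominant for anyone with s > 1/9.3 = 0.1075 and zero contribution is dominant for anyone below.
The shares above 0.1075 belong to C, G and I, contributing 13 each; the remaining 7 contribute 0. Total contributed: 39.
The guild treasury pays out 9.3 × 39 = 362.70 in total (split across the unequal shares, but the aggregate is all that matters for the group sum).
The 7 free-riders keep 13 each, adding 91. Group total = 91 + 362.70 = 453.70.

453.70 gold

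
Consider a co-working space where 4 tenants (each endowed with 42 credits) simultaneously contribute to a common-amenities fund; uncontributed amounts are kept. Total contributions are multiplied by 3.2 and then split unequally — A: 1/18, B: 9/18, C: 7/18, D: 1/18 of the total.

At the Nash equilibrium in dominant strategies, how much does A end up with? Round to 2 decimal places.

Player j's private return per contributed unit is 3.2 × (j's share). Contributing is weakly dominant for j when that share is at least 1/3.2 = 0.3125, and contributing 0 is dominant otherwise.
B and C are above the threshold, contributing 42 each; the remaining 2 contribute 0. Total contributed: 84.
A keeps 42 and receives 3.2 × 84 × 1/18 = 14.93 from the common-amenities fund, for a payoff of 56.93.

56.93 credits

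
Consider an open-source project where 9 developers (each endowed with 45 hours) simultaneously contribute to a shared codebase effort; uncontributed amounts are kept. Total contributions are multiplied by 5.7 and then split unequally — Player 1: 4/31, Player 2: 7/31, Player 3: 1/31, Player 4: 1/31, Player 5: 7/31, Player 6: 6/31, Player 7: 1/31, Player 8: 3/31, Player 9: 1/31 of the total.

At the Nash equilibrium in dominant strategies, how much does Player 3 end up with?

69.82 hours

Each unit j contributes comes back to j as 5.7 × (j's share), so j prefers to contribute only if that share exceeds 1/5.7 = 0.1754; otherwise keeping the unit dominates.
Player 2, Player 5 and Player 6 are above the threshold, contributing 45 each; the remaining 6 contribute 0. Total contributed: 135.
Player 3 keeps 45 and receives 5.7 × 135 × 1/31 = 24.82 from the shared codebase effort, for a payoff of 69.82.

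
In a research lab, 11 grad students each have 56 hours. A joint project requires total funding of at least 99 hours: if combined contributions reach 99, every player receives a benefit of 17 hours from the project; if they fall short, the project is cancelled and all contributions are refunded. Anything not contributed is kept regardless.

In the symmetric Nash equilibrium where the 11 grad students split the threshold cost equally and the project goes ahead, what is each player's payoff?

Equal share of the threshold: 99/11 = 9.
At this profile no one gains by cutting their contribution: any cut drops the total below 99, the project is cancelled, contributions are refunded, and the deviator ends with 56, which is less than 56 − 9 + 17 = 64. Contributing more than 9 just wastes the excess. So contributing exactly 9 is a best response.
Each player's payoff: 56 − 9 + 17 = 64.

64 hours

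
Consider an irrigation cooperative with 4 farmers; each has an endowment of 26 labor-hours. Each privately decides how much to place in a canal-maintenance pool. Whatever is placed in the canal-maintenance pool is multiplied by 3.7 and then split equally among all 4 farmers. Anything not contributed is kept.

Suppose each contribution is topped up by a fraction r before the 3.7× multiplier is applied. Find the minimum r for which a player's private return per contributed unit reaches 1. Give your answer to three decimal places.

With matching at rate r, one contributed unit becomes (1 + r) in the canal-maintenance pool and returns 3.7 × (1 + r) / 4 to the contributor.
Setting this equal to 1: 1 + r = 4/3.7 = 1.0811.
So the minimum matching rate is r = 1.0811 − 1 = 0.081.

0.081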